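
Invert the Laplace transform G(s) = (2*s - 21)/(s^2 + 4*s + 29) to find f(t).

Complete the square in the denominator: s^2 + 4*s + 29 = (s + 2)^2 + 5^2.
Split the numerator to match: 2*s - 21 = 2·(s + 2) - 5·5.
Invert each term: 2·(s + 2)/((s + 2)^2 + 25) ↔ 2e^(-2t)cos(5t); -5·5/((s + 2)^2 + 25) ↔ -5e^(-2t)sin(5t).

f(t) = -5*exp(-2*t)*sin(5*t) + 2*exp(-2*t)*cos(5*t)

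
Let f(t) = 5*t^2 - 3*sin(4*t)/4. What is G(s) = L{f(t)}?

G(s) = -3/(s^2 + 16) + 10/s^3

By linearity of the Laplace transform, transform each term separately.
(5)·[L{t^2} = 2!/s^3 = 2/s^3]; (-3/4)·[L{sin(4t)} = 4/(s^2 + 16)].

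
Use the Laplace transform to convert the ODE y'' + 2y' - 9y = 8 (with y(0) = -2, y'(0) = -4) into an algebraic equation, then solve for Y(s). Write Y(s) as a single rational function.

Y(s) = (-2*s^2 - 8*s + 8)/(s^3 + 2*s^2 - 9*s)

Transform both sides with L{·}.
Using L{y''} = s^2 Y - s·y(0) - y'(0) and L{y'} = sY - y(0), with y(0) = -2, y'(0) = -4, the left side becomes (s^2 + 2*s - 9)Y - (-2*s - 8).
The right side is L{8} = 8/s.
So (s^2 + 2*s - 9)Y = 8/s + (-2*s - 8).
Divide through and combine into a single rational function.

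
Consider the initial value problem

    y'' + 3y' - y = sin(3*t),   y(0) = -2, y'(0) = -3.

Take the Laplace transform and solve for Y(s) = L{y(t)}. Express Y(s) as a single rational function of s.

Apply the Laplace transform to the equation.
Using L{y''} = s^2 Y - s·y(0) - y'(0) and L{y'} = sY - y(0), with y(0) = -2, y'(0) = -3, the left side becomes (s^2 + 3*s - 1)Y - (-2*s - 9).
The right side is L{sin(3*t)} = 3/(s^2 + 9).
So (s^2 + 3*s - 1)Y = 3/(s^2 + 9) + (-2*s - 9).
Isolate Y and clear denominators.

Y(s) = (-2*s^3 - 9*s^2 - 18*s - 78)/(s^4 + 3*s^3 + 8*s^2 + 27*s - 9)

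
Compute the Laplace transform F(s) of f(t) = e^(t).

F(s) = 1/(s - 1)

L{e^(t)} = 1/(s - 1).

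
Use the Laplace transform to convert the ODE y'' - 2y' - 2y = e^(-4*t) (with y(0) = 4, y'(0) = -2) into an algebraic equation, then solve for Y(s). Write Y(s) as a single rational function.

Laplace-transform each side.
Using L{y''} = s^2 Y - s·y(0) - y'(0) and L{y'} = sY - y(0), with y(0) = 4, y'(0) = -2, the left side becomes (s^2 - 2*s - 2)Y - (4*s - 10).
The right side is L{e^(-4*t)} = 1/(s + 4).
So (s^2 - 2*s - 2)Y = 1/(s + 4) + (4*s - 10).
Solve for Y(s) and write it as one ratio of polynomials.

Y(s) = (4*s^2 + 6*s - 39)/(s^3 + 2*s^2 - 10*s - 8)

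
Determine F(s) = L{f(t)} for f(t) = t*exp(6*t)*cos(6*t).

L{cos(6t)} = s/(s^2 + 36).
Multiplying by e^(6t) shifts s → s - 6, so L{exp(6*t)*cos(6*t)} = (s - 6)/((s - 6)^2 + 36).
Then apply L{t·g(t)} = -d/ds[G(s)] with G(s) = (s - 6)/((s - 6)^2 + 36):
differentiating 1 time and applying the sign gives s*(s - 12)/(s^2 - 12*s + 72)^2.

F(s) = s*(s - 12)/(s^2 - 12*s + 72)^2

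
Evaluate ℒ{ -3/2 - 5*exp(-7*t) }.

By linearity of the Laplace transform, transform each term separately.
L{-3/2} = (-3/2)/s; (-5)·[L{e^(-7t)} = 1/(s + 7)].

-5/(s + 7) - 3/(2*s)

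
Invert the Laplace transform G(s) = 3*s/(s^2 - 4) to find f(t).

Since L{cosh(2t)} = s/(s^2 - 4), the inverse is cosh(2*t), scaled by 3.

f(t) = 3*cosh(2*t)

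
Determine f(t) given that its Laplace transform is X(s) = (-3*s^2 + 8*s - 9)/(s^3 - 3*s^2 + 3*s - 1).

f(t) = -2*t^2*exp(t) + 2*t*exp(t) - 3*exp(t)

Factor the denominator: s^3 - 3*s^2 + 3*s - 1 = (s - 1)^3.
Partial fraction decomposition gives [-3/(s - 1)] + [2/(s - 1)^2] + [-4/(s - 1)^3].
Invert each term: -3/(s - 1) ↔ -3e^(t); 2/(s - 1)^2 ↔ 2t·e^(t); -4/(s - 1)^3 ↔ (-2)t^2·e^(t).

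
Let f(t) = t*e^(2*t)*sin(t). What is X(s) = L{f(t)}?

X(s) = 2*(s - 2)/(s^2 - 4*s + 5)^2

L{sin(t)} = 1/(s^2 + 1).
Multiplying by e^(2t) shifts s → s - 2, so L{e^(2*t)*sin(t)} = 1/((s - 2)^2 + 1).
Then apply L{t·g(t)} = -d/ds[G(s)] with G(s) = 1/((s - 2)^2 + 1):
differentiating 1 time and applying the sign gives 2*(s - 2)/(s^2 - 4*s + 5)^2.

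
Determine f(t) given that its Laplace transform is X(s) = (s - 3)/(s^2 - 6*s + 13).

f(t) = exp(3*t)*cos(2*t)

Rewrite the denominator: s^2 - 6*s + 13 = (s - 3)^2 + 4.
The form in (s - 3) signals a first-shifting-theorem factor e^(3t).
Since L{cos(2t)} = s/(s^2 + 4), the inverse is e^(3*t)*cos(2*t).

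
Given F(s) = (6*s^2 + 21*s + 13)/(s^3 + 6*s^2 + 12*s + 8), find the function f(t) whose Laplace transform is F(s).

Factor the denominator: s^3 + 6*s^2 + 12*s + 8 = (s + 2)^3.
Partial fraction decomposition gives [6/(s + 2)] + [-3/(s + 2)^2] + [-5/(s + 2)^3].
Invert each term: 6/(s + 2) ↔ 6e^(-2t); -3/(s + 2)^2 ↔ -3t·e^(-2t); -5/(s + 2)^3 ↔ (-5/2)t^2·e^(-2t).

f(t) = -5*t^2*exp(-2*t)/2 - 3*t*exp(-2*t) + 6*exp(-2*t)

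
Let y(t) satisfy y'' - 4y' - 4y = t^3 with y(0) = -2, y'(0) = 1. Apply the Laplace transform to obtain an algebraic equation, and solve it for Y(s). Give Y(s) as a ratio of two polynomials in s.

Apply the Laplace transform to the equation.
With L{y''} = s^2 Y - s·y(0) - y'(0) and L{y'} = sY - y(0), with y(0) = -2, y'(0) = 1: the LHS transforms to (s^2 - 4*s - 4)Y - (-2*s + 9).
The right side is L{t^3} = 6/s^4.
So (s^2 - 4*s - 4)Y = 6/s^4 + (-2*s + 9).
Divide through and combine into a single rational function.

Y(s) = (-2*s^5 + 9*s^4 + 6)/(s^6 - 4*s^5 - 4*s^4)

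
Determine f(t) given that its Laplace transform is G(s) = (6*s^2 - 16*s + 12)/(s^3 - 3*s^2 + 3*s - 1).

Factor the denominator: s^3 - 3*s^2 + 3*s - 1 = (s - 1)^3.
Partial fraction decomposition gives [6/(s - 1)] + [-4/(s - 1)^2] + [2/(s - 1)^3].
Invert each term: 6/(s - 1) ↔ 6e^(t); -4/(s - 1)^2 ↔ -4t·e^(t); 2/(s - 1)^3 ↔ (1)t^2·e^(t).

f(t) = t^2*exp(t) - 4*t*exp(t) + 6*exp(t)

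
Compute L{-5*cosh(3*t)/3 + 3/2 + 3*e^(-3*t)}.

By linearity of the Laplace transform, transform each term separately.
(-5/3)·[L{cosh(3t)} = s/(s^2 - 9)]; (3)·[L{e^(-3t)} = 1/(s + 3)]; L{3/2} = (3/2)/s.

-5*s/(3*(s^2 - 9)) + 3/(s + 3) + 3/(2*s)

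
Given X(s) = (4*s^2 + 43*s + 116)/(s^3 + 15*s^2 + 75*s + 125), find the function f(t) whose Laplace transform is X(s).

Factor the denominator: s^3 + 15*s^2 + 75*s + 125 = (s + 5)^3.
Partial fraction decomposition gives [4/(s + 5)] + [3/(s + 5)^2] + [(s + 5)^(-3)].
Invert each term: 4/(s + 5) ↔ 4e^(-5t); 3/(s + 5)^2 ↔ 3t·e^(-5t); 1/(s + 5)^3 ↔ (1/2)t^2·e^(-5t).

f(t) = t^2*exp(-5*t)/2 + 3*t*exp(-5*t) + 4*exp(-5*t)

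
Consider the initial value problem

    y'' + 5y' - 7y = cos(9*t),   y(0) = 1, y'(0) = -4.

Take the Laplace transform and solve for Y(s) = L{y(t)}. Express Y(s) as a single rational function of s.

Apply the Laplace transform to the equation.
Using L{y''} = s^2 Y - s·y(0) - y'(0) and L{y'} = sY - y(0), with y(0) = 1, y'(0) = -4, the left side becomes (s^2 + 5*s - 7)Y - (s + 1).
The right side is L{cos(9*t)} = s/(s^2 + 81).
So (s^2 + 5*s - 7)Y = s/(s^2 + 81) + (s + 1).
Divide through and combine into a single rational function.

Y(s) = (s^3 + s^2 + 82*s + 81)/(s^4 + 5*s^3 + 74*s^2 + 405*s - 567)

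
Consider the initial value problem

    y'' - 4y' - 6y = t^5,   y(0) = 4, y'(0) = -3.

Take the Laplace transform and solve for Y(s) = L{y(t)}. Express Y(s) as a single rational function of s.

Y(s) = (4*s^7 - 19*s^6 + 120)/(s^8 - 4*s^7 - 6*s^6)

Transform both sides with L{·}.
With L{y''} = s^2 Y - s·y(0) - y'(0) and L{y'} = sY - y(0), with y(0) = 4, y'(0) = -3: the LHS transforms to (s^2 - 4*s - 6)Y - (4*s - 19).
The right side is L{t^5} = 120/s^6.
So (s^2 - 4*s - 6)Y = 120/s^6 + (4*s - 19).
Divide through and combine into a single rational function.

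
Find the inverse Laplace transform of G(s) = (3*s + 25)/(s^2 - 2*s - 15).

Factor the denominator: s^2 - 2*s - 15 = (s - 5)*(s + 3).
Partial fraction decomposition gives [5/(s - 5)] + [-2/(s + 3)].
Invert each term: 5/(s - 5) ↔ 5e^(5t); -2/(s + 3) ↔ -2e^(-3t).

5*exp(5*t) - 2*exp(-3*t)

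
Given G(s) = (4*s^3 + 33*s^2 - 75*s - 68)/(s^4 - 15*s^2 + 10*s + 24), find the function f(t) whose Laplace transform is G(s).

f(t) = 4*exp(3*t) + 3*exp(2*t) + exp(-t) - 4*exp(-4*t)

Factor the denominator: s^4 - 15*s^2 + 10*s + 24 = (s - 3)*(s - 2)*(s + 1)*(s + 4).
Partial fraction decomposition gives [3/(s - 2)] + [1/(s + 1)] + [-4/(s + 4)] + [4/(s - 3)].
Invert each term: 3/(s - 2) ↔ 3e^(2t); 1/(s + 1) ↔ e^(-t); -4/(s + 4) ↔ -4e^(-4t); 4/(s - 3) ↔ 4e^(3t).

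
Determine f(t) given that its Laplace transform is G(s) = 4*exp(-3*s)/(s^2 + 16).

The factor e^(-3s) signals a time shift by c = 3 (second shifting theorem).
L{sin(4t)} = 4/(s^2 + 16), so L^-1{4/(s^2 + 16)} = sin(4*t).
Hence the inverse is u(t - 3) times that function evaluated at t - 3.

f(t) = Heaviside(t - 3)*(sin(4*t - 12))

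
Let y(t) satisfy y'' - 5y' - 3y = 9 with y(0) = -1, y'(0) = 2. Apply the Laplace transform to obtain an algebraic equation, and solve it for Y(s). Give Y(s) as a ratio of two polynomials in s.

Take the Laplace transform of both sides.
Using L{y''} = s^2 Y - s·y(0) - y'(0) and L{y'} = sY - y(0), with y(0) = -1, y'(0) = 2, the left side becomes (s^2 - 5*s - 3)Y - (-s + 7).
The right side is L{9} = 9/s.
So (s^2 - 5*s - 3)Y = 9/s + (-s + 7).
Isolate Y and clear denominators.

Y(s) = (-s^2 + 7*s + 9)/(s^3 - 5*s^2 - 3*s)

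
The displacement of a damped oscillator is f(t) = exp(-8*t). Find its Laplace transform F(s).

F(s) = 1/(s + 8)

L{e^(-8t)} = 1/(s + 8).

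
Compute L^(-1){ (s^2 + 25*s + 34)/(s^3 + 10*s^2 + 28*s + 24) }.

Factor the denominator: s^3 + 10*s^2 + 28*s + 24 = (s + 2)^2*(s + 6).
Partial fraction decomposition gives [6/(s + 2)] + [-3/(s + 2)^2] + [-5/(s + 6)].
Invert each term: 6/(s + 2) ↔ 6e^(-2t); -3/(s + 2)^2 ↔ -3t·e^(-2t); -5/(s + 6) ↔ -5e^(-6t).

-3*t*exp(-2*t) + 6*exp(-2*t) - 5*exp(-6*t)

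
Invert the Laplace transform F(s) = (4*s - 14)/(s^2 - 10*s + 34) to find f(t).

Complete the square in the denominator: s^2 - 10*s + 34 = (s - 5)^2 + 3^2.
Split the numerator to match: 4*s - 14 = 4·(s - 5) + 2·3.
Invert each term: 4·(s - 5)/((s - 5)^2 + 9) ↔ 4e^(5t)cos(3t); 2·3/((s - 5)^2 + 9) ↔ 2e^(5t)sin(3t).

f(t) = 2*exp(5*t)*sin(3*t) + 4*exp(5*t)*cos(3*t)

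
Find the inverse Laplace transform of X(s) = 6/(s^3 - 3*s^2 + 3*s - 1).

Rewrite the denominator: s^3 - 3*s^2 + 3*s - 1 = (s - 1)^3.
The form in (s - 1) signals a first-shifting-theorem factor e^(t).
Since L{t^2} = 2!/s^3 = 2/s^3, the inverse is t^2*e^(t), scaled by 3.

3*t^2*exp(t)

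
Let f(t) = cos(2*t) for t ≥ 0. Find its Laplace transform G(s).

L{cos(2t)} = s/(s^2 + 4).

G(s) = s/(s^2 + 4)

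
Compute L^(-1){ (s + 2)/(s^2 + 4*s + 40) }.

Rewrite the denominator: s^2 + 4*s + 40 = (s + 2)^2 + 36.
The form in (s + 2) signals a first-shifting-theorem factor e^(-2t).
Since L{cos(6t)} = s/(s^2 + 36), the inverse is e^(-2*t)*cos(6*t).

exp(-2*t)*cos(6*t)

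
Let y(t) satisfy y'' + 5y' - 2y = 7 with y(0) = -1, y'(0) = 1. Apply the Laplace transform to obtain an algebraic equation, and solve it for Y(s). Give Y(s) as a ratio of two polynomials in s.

Laplace-transform each side.
Using L{y''} = s^2 Y - s·y(0) - y'(0) and L{y'} = sY - y(0), with y(0) = -1, y'(0) = 1, the left side becomes (s^2 + 5*s - 2)Y - (-s - 4).
The right side is L{7} = 7/s.
So (s^2 + 5*s - 2)Y = 7/s + (-s - 4).
Isolate Y and clear denominators.

Y(s) = (-s^2 - 4*s + 7)/(s^3 + 5*s^2 - 2*s)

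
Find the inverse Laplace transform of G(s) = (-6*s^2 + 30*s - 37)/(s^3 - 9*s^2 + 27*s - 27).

-t^2*exp(3*t)/2 - 6*t*exp(3*t) - 6*exp(3*t)

Factor the denominator: s^3 - 9*s^2 + 27*s - 27 = (s - 3)^3.
Partial fraction decomposition gives [-6/(s - 3)] + [-6/(s - 3)^2] + [-1/(s - 3)^3].
Invert each term: -6/(s - 3) ↔ -6e^(3t); -6/(s - 3)^2 ↔ -6t·e^(3t); -1/(s - 3)^3 ↔ (-1/2)t^2·e^(3t).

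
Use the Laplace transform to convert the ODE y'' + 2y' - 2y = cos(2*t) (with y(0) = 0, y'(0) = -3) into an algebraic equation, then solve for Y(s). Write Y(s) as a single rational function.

Y(s) = (-3*s^2 + s - 12)/(s^4 + 2*s^3 + 2*s^2 + 8*s - 8)

Laplace-transform each side.
Using L{y''} = s^2 Y - s·y(0) - y'(0) and L{y'} = sY - y(0), with y(0) = 0, y'(0) = -3, the left side becomes (s^2 + 2*s - 2)Y - (-3).
The right side is L{cos(2*t)} = s/(s^2 + 4).
So (s^2 + 2*s - 2)Y = s/(s^2 + 4) + (-3).
Isolate Y and clear denominators.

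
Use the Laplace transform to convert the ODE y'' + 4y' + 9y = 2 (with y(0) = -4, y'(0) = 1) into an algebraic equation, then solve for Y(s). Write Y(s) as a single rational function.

Transform both sides with L{·}.
Using L{y''} = s^2 Y - s·y(0) - y'(0) and L{y'} = sY - y(0), with y(0) = -4, y'(0) = 1, the left side becomes (s^2 + 4*s + 9)Y - (-4*s - 15).
The right side is L{2} = 2/s.
So (s^2 + 4*s + 9)Y = 2/s + (-4*s - 15).
Divide through and combine into a single rational function.

Y(s) = (-4*s^2 - 15*s + 2)/(s^3 + 4*s^2 + 9*s)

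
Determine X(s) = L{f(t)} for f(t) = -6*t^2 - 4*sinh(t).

X(s) = -4/(s^2 - 1) - 12/s^3

By linearity of the Laplace transform, transform each term separately.
(-6)·[L{t^2} = 2!/s^3 = 2/s^3]; (-4)·[L{sinh(t)} = 1/(s^2 - 1)].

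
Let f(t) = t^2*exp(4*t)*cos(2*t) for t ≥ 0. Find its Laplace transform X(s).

L{cos(2t)} = s/(s^2 + 4).
Multiplying by e^(4t) shifts s → s - 4, so L{exp(4*t)*cos(2*t)} = (s - 4)/((s - 4)^2 + 4).
Then apply L{t^2·g(t)} = (-1)^2 d^2/ds^2[G(s)] with G(s) = (s - 4)/((s - 4)^2 + 4):
differentiating 2 times and applying the sign gives 2*(s - 4)*(s^2 - 8*s + 4)/(s^2 - 8*s + 20)^3.

X(s) = 2*(s - 4)*(s^2 - 8*s + 4)/(s^2 - 8*s + 20)^3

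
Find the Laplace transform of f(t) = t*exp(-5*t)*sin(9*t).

L{sin(9t)} = 9/(s^2 + 81).
Multiplying by e^(-5t) shifts s → s + 5, so L{exp(-5*t)*sin(9*t)} = 9/((s + 5)^2 + 81).
Then apply L{t·g(t)} = -d/ds[H(s)] with H(s) = 9/((s + 5)^2 + 81):
differentiating 1 time and applying the sign gives 18*(s + 5)/(s^2 + 10*s + 106)^2.

18*(s + 5)/(s^2 + 10*s + 106)^2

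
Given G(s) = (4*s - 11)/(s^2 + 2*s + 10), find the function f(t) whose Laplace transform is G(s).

f(t) = -5*exp(-t)*sin(3*t) + 4*exp(-t)*cos(3*t)

Complete the square in the denominator: s^2 + 2*s + 10 = (s + 1)^2 + 3^2.
Split the numerator to match: 4*s - 11 = 4·(s + 1) - 5·3.
Invert each term: 4·(s + 1)/((s + 1)^2 + 9) ↔ 4e^(-t)cos(3t); -5·3/((s + 1)^2 + 9) ↔ -5e^(-t)sin(3t).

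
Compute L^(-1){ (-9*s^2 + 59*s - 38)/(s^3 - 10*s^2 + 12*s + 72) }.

Factor the denominator: s^3 - 10*s^2 + 12*s + 72 = (s - 6)^2*(s + 2).
Partial fraction decomposition gives [-6/(s - 6)] + [-1/(s - 6)^2] + [-3/(s + 2)].
Invert each term: -6/(s - 6) ↔ -6e^(6t); -1/(s - 6)^2 ↔ -t·e^(6t); -3/(s + 2) ↔ -3e^(-2t).

-t*exp(6*t) - 6*exp(6*t) - 3*exp(-2*t)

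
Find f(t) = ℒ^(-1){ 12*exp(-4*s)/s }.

f(t) = Heaviside(t - 4)*(12)

The factor e^(-4s) signals a time shift by c = 4 (second shifting theorem).
L{12} = 12/s, so L^-1{12/s} = 12.
Hence the inverse is u(t - 4) times that function evaluated at t - 4.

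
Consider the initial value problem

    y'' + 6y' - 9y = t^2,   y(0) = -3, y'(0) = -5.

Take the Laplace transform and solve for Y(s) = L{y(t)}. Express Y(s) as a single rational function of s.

Apply the Laplace transform to the equation.
With L{y''} = s^2 Y - s·y(0) - y'(0) and L{y'} = sY - y(0), with y(0) = -3, y'(0) = -5: the LHS transforms to (s^2 + 6*s - 9)Y - (-3*s - 23).
The right side is L{t^2} = 2/s^3.
So (s^2 + 6*s - 9)Y = 2/s^3 + (-3*s - 23).
Divide through and combine into a single rational function.

Y(s) = (-3*s^4 - 23*s^3 + 2)/(s^5 + 6*s^4 - 9*s^3)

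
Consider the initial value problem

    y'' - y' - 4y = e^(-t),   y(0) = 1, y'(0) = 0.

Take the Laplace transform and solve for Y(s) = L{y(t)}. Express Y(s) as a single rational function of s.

Y(s) = s^2/(s^3 - 5*s - 4)

Laplace-transform each side.
The derivative rules (L{y''} = s^2 Y - s·y(0) - y'(0) and L{y'} = sY - y(0), with y(0) = 1, y'(0) = 0) turn the left side into (s^2 - s - 4)Y - (s - 1).
The right side is L{e^(-t)} = 1/(s + 1).
So (s^2 - s - 4)Y = 1/(s + 1) + (s - 1).
Solve for Y(s) and write it as one ratio of polynomials.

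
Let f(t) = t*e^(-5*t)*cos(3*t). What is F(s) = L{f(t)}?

L{cos(3t)} = s/(s^2 + 9).
Multiplying by e^(-5t) shifts s → s + 5, so L{e^(-5*t)*cos(3*t)} = (s + 5)/((s + 5)^2 + 9).
Then apply L{t·g(t)} = -d/ds[G(s)] with G(s) = (s + 5)/((s + 5)^2 + 9):
differentiating 1 time and applying the sign gives (s + 2)*(s + 8)/(s^2 + 10*s + 34)^2.

F(s) = (s + 2)*(s + 8)/(s^2 + 10*s + 34)^2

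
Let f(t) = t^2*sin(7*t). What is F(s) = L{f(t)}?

L{sin(7t)} = 7/(s^2 + 49).
Then apply L{t^2·g(t)} = (-1)^2 d^2/ds^2[G(s)] with G(s) = 7/(s^2 + 49):
differentiating 2 times and applying the sign gives 14*(3*s^2 - 49)/(s^2 + 49)^3.

F(s) = 14*(3*s^2 - 49)/(s^2 + 49)^3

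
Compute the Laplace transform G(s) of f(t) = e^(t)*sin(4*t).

L{sin(4t)} = 4/(s^2 + 16).
By the first shifting theorem, multiplying by e^(t) replaces s with s - 1.

G(s) = 4/((s - 1)^2 + 16)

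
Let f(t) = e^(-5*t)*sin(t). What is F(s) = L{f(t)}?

F(s) = 1/((s + 5)^2 + 1)

L{sin(t)} = 1/(s^2 + 1).
By the first shifting theorem, multiplying by e^(-5t) replaces s with s + 5.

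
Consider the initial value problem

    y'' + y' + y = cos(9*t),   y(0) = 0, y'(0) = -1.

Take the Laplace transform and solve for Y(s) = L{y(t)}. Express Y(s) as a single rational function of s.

Take the Laplace transform of both sides.
Using L{y''} = s^2 Y - s·y(0) - y'(0) and L{y'} = sY - y(0), with y(0) = 0, y'(0) = -1, the left side becomes (s^2 + s + 1)Y - (-1).
The right side is L{cos(9*t)} = s/(s^2 + 81).
So (s^2 + s + 1)Y = s/(s^2 + 81) + (-1).
Solve for Y(s) and write it as one ratio of polynomials.

Y(s) = (-s^2 + s - 81)/(s^4 + s^3 + 82*s^2 + 81*s + 81)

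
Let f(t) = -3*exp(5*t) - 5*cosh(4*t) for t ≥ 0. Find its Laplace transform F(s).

By linearity of the Laplace transform, transform each term separately.
(-5)·[L{cosh(4t)} = s/(s^2 - 16)]; (-3)·[L{e^(5t)} = 1/(s - 5)].

F(s) = -5*s/(s^2 - 16) - 3/(s - 5)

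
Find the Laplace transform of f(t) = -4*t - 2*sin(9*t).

Apply the Laplace transform termwise.
(-4)·[L{t} = 1!/s^2 = 1/s^2]; (-2)·[L{sin(9t)} = 9/(s^2 + 81)].

-18/(s^2 + 81) - 4/s^2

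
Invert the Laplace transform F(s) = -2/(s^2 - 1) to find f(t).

Since L{sinh(t)} = 1/(s^2 - 1), the inverse is sinh(t), scaled by -2.

f(t) = -2*sinh(t)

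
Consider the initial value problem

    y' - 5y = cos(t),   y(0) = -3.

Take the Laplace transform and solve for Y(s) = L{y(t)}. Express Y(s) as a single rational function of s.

Transform both sides with L{·}.
With L{y'} = sY - y(0) = sY - (-3): the LHS transforms to (s - 5)Y - (-3).
The right side is L{cos(t)} = s/(s^2 + 1).
So (s - 5)Y = s/(s^2 + 1) + (-3).
Solve for Y(s) and write it as one ratio of polynomials.

Y(s) = (-3*s^2 + s - 3)/(s^3 - 5*s^2 + s - 5)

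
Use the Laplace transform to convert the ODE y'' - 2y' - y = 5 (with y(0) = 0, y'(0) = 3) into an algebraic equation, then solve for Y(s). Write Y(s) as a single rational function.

Y(s) = (3*s + 5)/(s^3 - 2*s^2 - s)

Apply the Laplace transform to the equation.
Using L{y''} = s^2 Y - s·y(0) - y'(0) and L{y'} = sY - y(0), with y(0) = 0, y'(0) = 3, the left side becomes (s^2 - 2*s - 1)Y - (3).
The right side is L{5} = 5/s.
So (s^2 - 2*s - 1)Y = 5/s + (3).
Isolate Y and clear denominators.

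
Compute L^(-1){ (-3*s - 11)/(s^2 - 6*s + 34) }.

-4*exp(3*t)*sin(5*t) - 3*exp(3*t)*cos(5*t)

Complete the square in the denominator: s^2 - 6*s + 34 = (s - 3)^2 + 5^2.
Split the numerator to match: -3*s - 11 = -3·(s - 3) - 4·5.
Invert each term: -3·(s - 3)/((s - 3)^2 + 25) ↔ -3e^(3t)cos(5t); -4·5/((s - 3)^2 + 25) ↔ -4e^(3t)sin(5t).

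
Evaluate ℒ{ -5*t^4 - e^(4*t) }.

By linearity of the Laplace transform, transform each term separately.
(-5)·[L{t^4} = 4!/s^5 = 24/s^5]; (-1)·[L{e^(4t)} = 1/(s - 4)].

-1/(s - 4) - 120/s^5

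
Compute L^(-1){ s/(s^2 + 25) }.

cos(5*t)

Since L{cos(5t)} = s/(s^2 + 25), the inverse is cos(5*t).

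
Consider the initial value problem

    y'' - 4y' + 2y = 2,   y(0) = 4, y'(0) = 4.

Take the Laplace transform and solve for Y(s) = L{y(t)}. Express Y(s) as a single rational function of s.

Y(s) = (4*s^2 - 12*s + 2)/(s^3 - 4*s^2 + 2*s)

Laplace-transform each side.
With L{y''} = s^2 Y - s·y(0) - y'(0) and L{y'} = sY - y(0), with y(0) = 4, y'(0) = 4: the LHS transforms to (s^2 - 4*s + 2)Y - (4*s - 12).
The right side is L{2} = 2/s.
So (s^2 - 4*s + 2)Y = 2/s + (4*s - 12).
Isolate Y and clear denominators.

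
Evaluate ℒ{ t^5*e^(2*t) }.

L{t^5} = 5!/s^6 = 120/s^6.
By the first shifting theorem, multiplying by e^(2t) replaces s with s - 2.

120/(s - 2)^6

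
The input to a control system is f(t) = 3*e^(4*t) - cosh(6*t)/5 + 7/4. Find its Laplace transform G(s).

G(s) = -s/(5*(s^2 - 36)) + 3/(s - 4) + 7/(4*s)

The transform is linear, so treat each term independently.
(-1/5)·[L{cosh(6t)} = s/(s^2 - 36)]; (3)·[L{e^(4t)} = 1/(s - 4)]; L{7/4} = (7/4)/s.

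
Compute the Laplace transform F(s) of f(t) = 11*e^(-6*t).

L{11} = 11/s.
By the first shifting theorem, multiplying by e^(-6t) replaces s with s + 6.

F(s) = 11/(s + 6)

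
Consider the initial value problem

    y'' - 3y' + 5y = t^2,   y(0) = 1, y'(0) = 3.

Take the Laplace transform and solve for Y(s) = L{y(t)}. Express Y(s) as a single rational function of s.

Laplace-transform each side.
With L{y''} = s^2 Y - s·y(0) - y'(0) and L{y'} = sY - y(0), with y(0) = 1, y'(0) = 3: the LHS transforms to (s^2 - 3*s + 5)Y - (s).
The right side is L{t^2} = 2/s^3.
So (s^2 - 3*s + 5)Y = 2/s^3 + (s).
Isolate Y and clear denominators.

Y(s) = (s^4 + 2)/(s^5 - 3*s^4 + 5*s^3)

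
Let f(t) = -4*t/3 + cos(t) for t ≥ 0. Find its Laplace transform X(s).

X(s) = s/(s^2 + 1) - 4/(3*s^2)

By linearity of the Laplace transform, transform each term separately.
L{cos(t)} = s/(s^2 + 1); (-4/3)·[L{t} = 1!/s^2 = 1/s^2].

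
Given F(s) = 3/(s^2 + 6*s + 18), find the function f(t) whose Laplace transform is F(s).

Rewrite the denominator: s^2 + 6*s + 18 = (s + 3)^2 + 9.
The form in (s + 3) signals a first-shifting-theorem factor e^(-3t).
Since L{sin(3t)} = 3/(s^2 + 9), the inverse is exp(-3*t)*sin(3*t).

f(t) = exp(-3*t)*sin(3*t)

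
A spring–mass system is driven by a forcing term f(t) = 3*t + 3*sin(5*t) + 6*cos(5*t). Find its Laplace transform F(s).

F(s) = 6*s/(s^2 + 25) + 15/(s^2 + 25) + 3/s^2

Apply the Laplace transform termwise.
(6)·[L{cos(5t)} = s/(s^2 + 25)]; (3)·[L{sin(5t)} = 5/(s^2 + 25)]; (3)·[L{t} = 1!/s^2 = 1/s^2].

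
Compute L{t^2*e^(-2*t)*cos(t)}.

2*(s + 2)*(s^2 + 4*s + 1)/(s^2 + 4*s + 5)^3

L{cos(t)} = s/(s^2 + 1).
Multiplying by e^(-2t) shifts s → s + 2, so L{e^(-2*t)*cos(t)} = (s + 2)/((s + 2)^2 + 1).
Then apply L{t^2·g(t)} = (-1)^2 d^2/ds^2[G(s)] with G(s) = (s + 2)/((s + 2)^2 + 1):
differentiating 2 times and applying the sign gives 2*(s + 2)*(s^2 + 4*s + 1)/(s^2 + 4*s + 5)^3.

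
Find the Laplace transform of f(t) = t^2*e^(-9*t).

L{e^(-9t)} = 1/(s + 9).
Then apply L{t^2·g(t)} = (-1)^2 d^2/ds^2[H(s)] with H(s) = 1/(s + 9):
differentiating 2 times and applying the sign gives 2/(s + 9)^3.

2/(s + 9)^3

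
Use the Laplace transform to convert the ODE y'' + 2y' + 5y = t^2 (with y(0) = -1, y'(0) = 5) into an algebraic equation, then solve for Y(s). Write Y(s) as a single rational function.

Y(s) = (-s^4 + 3*s^3 + 2)/(s^5 + 2*s^4 + 5*s^3)

Take the Laplace transform of both sides.
With L{y''} = s^2 Y - s·y(0) - y'(0) and L{y'} = sY - y(0), with y(0) = -1, y'(0) = 5: the LHS transforms to (s^2 + 2*s + 5)Y - (-s + 3).
The right side is L{t^2} = 2/s^3.
So (s^2 + 2*s + 5)Y = 2/s^3 + (-s + 3).
Isolate Y and clear denominators.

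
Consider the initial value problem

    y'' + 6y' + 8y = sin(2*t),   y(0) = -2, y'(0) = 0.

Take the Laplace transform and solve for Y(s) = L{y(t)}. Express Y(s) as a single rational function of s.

Y(s) = (-2*s^3 - 12*s^2 - 8*s - 46)/(s^4 + 6*s^3 + 12*s^2 + 24*s + 32)

Apply the Laplace transform to the equation.
With L{y''} = s^2 Y - s·y(0) - y'(0) and L{y'} = sY - y(0), with y(0) = -2, y'(0) = 0: the LHS transforms to (s^2 + 6*s + 8)Y - (-2*s - 12).
The right side is L{sin(2*t)} = 2/(s^2 + 4).
So (s^2 + 6*s + 8)Y = 2/(s^2 + 4) + (-2*s - 12).
Solve for Y(s) and write it as one ratio of polynomials.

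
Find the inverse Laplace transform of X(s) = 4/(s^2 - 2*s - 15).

Rewrite the denominator: s^2 - 2*s - 15 = (s - 1)^2 - 16.
The form in (s - 1) signals a first-shifting-theorem factor e^(t).
Since L{sinh(4t)} = 4/(s^2 - 16), the inverse is e^(t)*sinh(4*t).

exp(t)*sinh(4*t)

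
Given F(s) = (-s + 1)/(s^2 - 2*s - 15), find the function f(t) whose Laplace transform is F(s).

Rewrite the denominator: s^2 - 2*s - 15 = (s - 1)^2 - 16.
The form in (s - 1) signals a first-shifting-theorem factor e^(t).
Since L{cosh(4t)} = s/(s^2 - 16), the inverse is exp(t)*cosh(4*t), scaled by -1.

f(t) = -exp(t)*cosh(4*t)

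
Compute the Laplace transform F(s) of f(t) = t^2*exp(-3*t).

L{e^(-3t)} = 1/(s + 3).
Then apply L{t^2·g(t)} = (-1)^2 d^2/ds^2[G(s)] with G(s) = 1/(s + 3):
differentiating 2 times and applying the sign gives 2/(s + 3)^3.

F(s) = 2/(s + 3)^3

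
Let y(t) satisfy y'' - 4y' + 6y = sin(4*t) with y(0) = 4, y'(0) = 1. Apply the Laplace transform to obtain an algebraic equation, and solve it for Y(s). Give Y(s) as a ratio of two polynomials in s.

Y(s) = (4*s^3 - 15*s^2 + 64*s - 236)/(s^4 - 4*s^3 + 22*s^2 - 64*s + 96)

Take the Laplace transform of both sides.
Using L{y''} = s^2 Y - s·y(0) - y'(0) and L{y'} = sY - y(0), with y(0) = 4, y'(0) = 1, the left side becomes (s^2 - 4*s + 6)Y - (4*s - 15).
The right side is L{sin(4*t)} = 4/(s^2 + 16).
So (s^2 - 4*s + 6)Y = 4/(s^2 + 16) + (4*s - 15).
Isolate Y and clear denominators.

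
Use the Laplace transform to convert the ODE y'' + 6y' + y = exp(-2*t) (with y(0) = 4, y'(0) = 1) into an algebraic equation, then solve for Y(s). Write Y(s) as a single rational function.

Y(s) = (4*s^2 + 33*s + 51)/(s^3 + 8*s^2 + 13*s + 2)

Transform both sides with L{·}.
The derivative rules (L{y''} = s^2 Y - s·y(0) - y'(0) and L{y'} = sY - y(0), with y(0) = 4, y'(0) = 1) turn the left side into (s^2 + 6*s + 1)Y - (4*s + 25).
The right side is L{exp(-2*t)} = 1/(s + 2).
So (s^2 + 6*s + 1)Y = 1/(s + 2) + (4*s + 25).
Divide through and combine into a single rational function.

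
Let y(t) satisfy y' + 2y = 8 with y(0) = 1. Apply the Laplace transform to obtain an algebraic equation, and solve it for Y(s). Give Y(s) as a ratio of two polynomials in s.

Y(s) = (s + 8)/(s^2 + 2*s)

Laplace-transform each side.
Using L{y'} = sY - y(0) = sY - 1, the left side becomes (s + 2)Y - (1).
The right side is L{8} = 8/s.
So (s + 2)Y = 8/s + (1).
Isolate Y and clear denominators.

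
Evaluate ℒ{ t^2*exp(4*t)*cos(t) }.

L{cos(t)} = s/(s^2 + 1).
Multiplying by e^(4t) shifts s → s - 4, so L{exp(4*t)*cos(t)} = (s - 4)/((s - 4)^2 + 1).
Then apply L{t^2·g(t)} = (-1)^2 d^2/ds^2[G(s)] with G(s) = (s - 4)/((s - 4)^2 + 1):
differentiating 2 times and applying the sign gives 2*(s - 4)*(s^2 - 8*s + 13)/(s^2 - 8*s + 17)^3.

2*(s - 4)*(s^2 - 8*s + 13)/(s^2 - 8*s + 17)^3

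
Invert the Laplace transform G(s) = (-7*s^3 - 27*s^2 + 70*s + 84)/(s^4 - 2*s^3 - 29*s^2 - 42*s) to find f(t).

f(t) = -5*exp(7*t) - 2 - 6*exp(-2*t) + 6*exp(-3*t)

Factor the denominator: s^4 - 2*s^3 - 29*s^2 - 42*s = s*(s - 7)*(s + 2)*(s + 3).
Partial fraction decomposition gives [-2/s] + [6/(s + 3)] + [-6/(s + 2)] + [-5/(s - 7)].
Invert each term: -2/(s - 0) ↔ -2e^(0t); 6/(s + 3) ↔ 6e^(-3t); -6/(s + 2) ↔ -6e^(-2t); -5/(s - 7) ↔ -5e^(7t).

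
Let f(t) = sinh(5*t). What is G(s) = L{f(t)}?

G(s) = 5/(s^2 - 25)

L{sinh(5t)} = 5/(s^2 - 25).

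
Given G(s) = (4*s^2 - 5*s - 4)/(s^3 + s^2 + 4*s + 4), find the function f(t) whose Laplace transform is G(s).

f(t) = -4*sin(2*t) + 3*cos(2*t) + exp(-t)

Factor the denominator: s^3 + s^2 + 4*s + 4 = (s + 1)*(s^2 + 4).
Partial fraction decomposition gives [1/(s + 1)] + [3*s/(s^2 + 4)] + [-8/(s^2 + 4)].
Invert each term: 1/(s + 1) ↔ e^(-t); 3·s/(s^2 + 4) ↔ 3cos(2t); -4·2/(s^2 + 4) ↔ -4sin(2t).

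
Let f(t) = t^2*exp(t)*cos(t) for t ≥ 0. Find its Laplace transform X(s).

L{cos(t)} = s/(s^2 + 1).
Multiplying by e^(t) shifts s → s - 1, so L{exp(t)*cos(t)} = (s - 1)/((s - 1)^2 + 1).
Then apply L{t^2·g(t)} = (-1)^2 d^2/ds^2[G(s)] with G(s) = (s - 1)/((s - 1)^2 + 1):
differentiating 2 times and applying the sign gives 2*(s - 1)*(s^2 - 2*s - 2)/(s^2 - 2*s + 2)^3.

X(s) = 2*(s - 1)*(s^2 - 2*s - 2)/(s^2 - 2*s + 2)^3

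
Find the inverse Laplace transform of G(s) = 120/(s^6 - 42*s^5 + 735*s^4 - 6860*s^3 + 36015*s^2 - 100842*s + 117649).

t^5*exp(7*t)

Rewrite the denominator: s^6 - 42*s^5 + 735*s^4 - 6860*s^3 + 36015*s^2 - 100842*s + 117649 = (s - 7)^6.
The form in (s - 7) signals a first-shifting-theorem factor e^(7t).
Since L{t^5} = 5!/s^6 = 120/s^6, the inverse is t^5*e^(7*t).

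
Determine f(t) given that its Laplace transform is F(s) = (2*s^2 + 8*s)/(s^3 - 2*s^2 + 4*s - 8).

Factor the denominator: s^3 - 2*s^2 + 4*s - 8 = (s - 2)*(s^2 + 4).
Partial fraction decomposition gives [3/(s - 2)] + [-s/(s^2 + 4)] + [6/(s^2 + 4)].
Invert each term: 3/(s - 2) ↔ 3e^(2t); -1·s/(s^2 + 4) ↔ -cos(2t); 3·2/(s^2 + 4) ↔ 3sin(2t).

f(t) = 3*exp(2*t) + 3*sin(2*t) - cos(2*t)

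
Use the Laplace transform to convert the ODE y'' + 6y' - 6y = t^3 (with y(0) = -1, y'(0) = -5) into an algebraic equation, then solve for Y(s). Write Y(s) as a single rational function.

Take the Laplace transform of both sides.
The derivative rules (L{y''} = s^2 Y - s·y(0) - y'(0) and L{y'} = sY - y(0), with y(0) = -1, y'(0) = -5) turn the left side into (s^2 + 6*s - 6)Y - (-s - 11).
The right side is L{t^3} = 6/s^4.
So (s^2 + 6*s - 6)Y = 6/s^4 + (-s - 11).
Solve for Y(s) and write it as one ratio of polynomials.

Y(s) = (-s^5 - 11*s^4 + 6)/(s^6 + 6*s^5 - 6*s^4)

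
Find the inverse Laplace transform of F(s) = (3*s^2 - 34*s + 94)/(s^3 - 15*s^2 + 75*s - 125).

-t^2*exp(5*t)/2 - 4*t*exp(5*t) + 3*exp(5*t)

Factor the denominator: s^3 - 15*s^2 + 75*s - 125 = (s - 5)^3.
Partial fraction decomposition gives [3/(s - 5)] + [-4/(s - 5)^2] + [-1/(s - 5)^3].
Invert each term: 3/(s - 5) ↔ 3e^(5t); -4/(s - 5)^2 ↔ -4t·e^(5t); -1/(s - 5)^3 ↔ (-1/2)t^2·e^(5t).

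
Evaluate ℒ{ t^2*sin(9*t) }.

54*(s^2 - 27)/(s^2 + 81)^3

L{sin(9t)} = 9/(s^2 + 81).
Then apply L{t^2·g(t)} = (-1)^2 d^2/ds^2[G(s)] with G(s) = 9/(s^2 + 81):
differentiating 2 times and applying the sign gives 54*(s^2 - 27)/(s^2 + 81)^3.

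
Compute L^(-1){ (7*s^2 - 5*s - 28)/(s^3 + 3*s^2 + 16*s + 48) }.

Factor the denominator: s^3 + 3*s^2 + 16*s + 48 = (s + 3)*(s^2 + 16).
Partial fraction decomposition gives [2/(s + 3)] + [5*s/(s^2 + 16)] + [-20/(s^2 + 16)].
Invert each term: 2/(s + 3) ↔ 2e^(-3t); 5·s/(s^2 + 16) ↔ 5cos(4t); -5·4/(s^2 + 16) ↔ -5sin(4t).

-5*sin(4*t) + 5*cos(4*t) + 2*exp(-3*t)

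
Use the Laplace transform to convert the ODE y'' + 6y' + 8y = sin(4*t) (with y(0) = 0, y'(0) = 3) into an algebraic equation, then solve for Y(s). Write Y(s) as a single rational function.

Y(s) = (3*s^2 + 52)/(s^4 + 6*s^3 + 24*s^2 + 96*s + 128)

Take the Laplace transform of both sides.
With L{y''} = s^2 Y - s·y(0) - y'(0) and L{y'} = sY - y(0), with y(0) = 0, y'(0) = 3: the LHS transforms to (s^2 + 6*s + 8)Y - (3).
The right side is L{sin(4*t)} = 4/(s^2 + 16).
So (s^2 + 6*s + 8)Y = 4/(s^2 + 16) + (3).
Solve for Y(s) and write it as one ratio of polynomials.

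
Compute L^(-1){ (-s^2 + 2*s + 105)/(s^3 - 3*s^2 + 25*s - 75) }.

Factor the denominator: s^3 - 3*s^2 + 25*s - 75 = (s - 3)*(s^2 + 25).
Partial fraction decomposition gives [3/(s - 3)] + [-4*s/(s^2 + 25)] + [-10/(s^2 + 25)].
Invert each term: 3/(s - 3) ↔ 3e^(3t); -4·s/(s^2 + 25) ↔ -4cos(5t); -2·5/(s^2 + 25) ↔ -2sin(5t).

3*exp(3*t) - 2*sin(5*t) - 4*cos(5*t)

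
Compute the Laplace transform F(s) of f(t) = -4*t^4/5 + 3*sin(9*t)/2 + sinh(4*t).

By linearity of the Laplace transform, transform each term separately.
(-4/5)·[L{t^4} = 4!/s^5 = 24/s^5]; (3/2)·[L{sin(9t)} = 9/(s^2 + 81)]; L{sinh(4t)} = 4/(s^2 - 16).

F(s) = 27/(2*(s^2 + 81)) + 4/(s^2 - 16) - 96/(5*s^5)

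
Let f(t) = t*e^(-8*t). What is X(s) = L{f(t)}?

L{e^(-8t)} = 1/(s + 8).
Then apply L{t·g(t)} = -d/ds[G(s)] with G(s) = 1/(s + 8):
differentiating 1 time and applying the sign gives (s + 8)^(-2).

X(s) = (s + 8)^(-2)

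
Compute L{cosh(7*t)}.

L{cosh(7t)} = s/(s^2 - 49).

s/(s^2 - 49)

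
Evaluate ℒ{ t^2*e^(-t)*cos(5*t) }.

L{cos(5t)} = s/(s^2 + 25).
Multiplying by e^(-t) shifts s → s + 1, so L{e^(-t)*cos(5*t)} = (s + 1)/((s + 1)^2 + 25).
Then apply L{t^2·g(t)} = (-1)^2 d^2/ds^2[G(s)] with G(s) = (s + 1)/((s + 1)^2 + 25):
differentiating 2 times and applying the sign gives 2*(s + 1)*(s^2 + 2*s - 74)/(s^2 + 2*s + 26)^3.

2*(s + 1)*(s^2 + 2*s - 74)/(s^2 + 2*s + 26)^3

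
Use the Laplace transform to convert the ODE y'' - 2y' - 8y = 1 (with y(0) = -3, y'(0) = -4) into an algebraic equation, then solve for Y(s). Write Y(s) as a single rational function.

Apply the Laplace transform to the equation.
With L{y''} = s^2 Y - s·y(0) - y'(0) and L{y'} = sY - y(0), with y(0) = -3, y'(0) = -4: the LHS transforms to (s^2 - 2*s - 8)Y - (-3*s + 2).
The right side is L{1} = 1/s.
So (s^2 - 2*s - 8)Y = 1/s + (-3*s + 2).
Solve for Y(s) and write it as one ratio of polynomials.

Y(s) = (-3*s^2 + 2*s + 1)/(s^3 - 2*s^2 - 8*s)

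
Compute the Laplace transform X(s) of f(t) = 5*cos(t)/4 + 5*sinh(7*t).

The transform is linear, so treat each term independently.
(5)·[L{sinh(7t)} = 7/(s^2 - 49)]; (5/4)·[L{cos(t)} = s/(s^2 + 1)].

X(s) = 5*s/(4*(s^2 + 1)) + 35/(s^2 - 49)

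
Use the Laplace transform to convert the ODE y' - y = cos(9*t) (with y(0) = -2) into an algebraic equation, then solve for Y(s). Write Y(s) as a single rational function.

Laplace-transform each side.
With L{y'} = sY - y(0) = sY - (-2): the LHS transforms to (s - 1)Y - (-2).
The right side is L{cos(9*t)} = s/(s^2 + 81).
So (s - 1)Y = s/(s^2 + 81) + (-2).
Isolate Y and clear denominators.

Y(s) = (-2*s^2 + s - 162)/(s^3 - s^2 + 81*s - 81)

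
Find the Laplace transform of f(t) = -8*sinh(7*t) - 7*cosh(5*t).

By linearity of the Laplace transform, transform each term separately.
(-8)·[L{sinh(7t)} = 7/(s^2 - 49)]; (-7)·[L{cosh(5t)} = s/(s^2 - 25)].

-7*s/(s^2 - 25) - 56/(s^2 - 49)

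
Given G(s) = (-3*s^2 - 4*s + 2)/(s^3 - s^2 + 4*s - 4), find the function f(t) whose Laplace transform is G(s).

Factor the denominator: s^3 - s^2 + 4*s - 4 = (s - 1)*(s^2 + 4).
Partial fraction decomposition gives [-1/(s - 1)] + [-2*s/(s^2 + 4)] + [-6/(s^2 + 4)].
Invert each term: -1/(s - 1) ↔ -e^(t); -2·s/(s^2 + 4) ↔ -2cos(2t); -3·2/(s^2 + 4) ↔ -3sin(2t).

f(t) = -exp(t) - 3*sin(2*t) - 2*cos(2*t)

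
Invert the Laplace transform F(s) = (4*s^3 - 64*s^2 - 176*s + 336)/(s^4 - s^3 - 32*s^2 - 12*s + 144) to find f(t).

Factor the denominator: s^4 - s^3 - 32*s^2 - 12*s + 144 = (s - 6)*(s - 2)*(s + 3)*(s + 4).
Partial fraction decomposition gives [-6/(s - 6)] + [4/(s + 4)] + [2/(s - 2)] + [4/(s + 3)].
Invert each term: -6/(s - 6) ↔ -6e^(6t); 4/(s + 4) ↔ 4e^(-4t); 2/(s - 2) ↔ 2e^(2t); 4/(s + 3) ↔ 4e^(-3t).

f(t) = -6*exp(6*t) + 2*exp(2*t) + 4*exp(-3*t) + 4*exp(-4*t)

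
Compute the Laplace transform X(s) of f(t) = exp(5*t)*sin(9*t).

L{sin(9t)} = 9/(s^2 + 81).
By the first shifting theorem, multiplying by e^(5t) replaces s with s - 5.

X(s) = 9/((s - 5)^2 + 81)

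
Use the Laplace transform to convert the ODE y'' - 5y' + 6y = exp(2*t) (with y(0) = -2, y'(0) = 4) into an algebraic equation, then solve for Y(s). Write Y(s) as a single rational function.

Apply the Laplace transform to the equation.
Using L{y''} = s^2 Y - s·y(0) - y'(0) and L{y'} = sY - y(0), with y(0) = -2, y'(0) = 4, the left side becomes (s^2 - 5*s + 6)Y - (-2*s + 14).
The right side is L{exp(2*t)} = 1/(s - 2).
So (s^2 - 5*s + 6)Y = 1/(s - 2) + (-2*s + 14).
Solve for Y(s) and write it as one ratio of polynomials.

Y(s) = (-2*s^2 + 18*s - 27)/(s^3 - 7*s^2 + 16*s - 12)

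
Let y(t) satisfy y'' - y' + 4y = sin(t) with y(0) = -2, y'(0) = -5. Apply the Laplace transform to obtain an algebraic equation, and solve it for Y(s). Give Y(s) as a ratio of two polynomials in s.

Apply the Laplace transform to the equation.
The derivative rules (L{y''} = s^2 Y - s·y(0) - y'(0) and L{y'} = sY - y(0), with y(0) = -2, y'(0) = -5) turn the left side into (s^2 - s + 4)Y - (-2*s - 3).
The right side is L{sin(t)} = 1/(s^2 + 1).
So (s^2 - s + 4)Y = 1/(s^2 + 1) + (-2*s - 3).
Isolate Y and clear denominators.

Y(s) = (-2*s^3 - 3*s^2 - 2*s - 2)/(s^4 - s^3 + 5*s^2 - s + 4)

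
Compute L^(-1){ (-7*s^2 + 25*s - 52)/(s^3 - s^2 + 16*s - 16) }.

-2*exp(t) + 5*sin(4*t) - 5*cos(4*t)

Factor the denominator: s^3 - s^2 + 16*s - 16 = (s - 1)*(s^2 + 16).
Partial fraction decomposition gives [-2/(s - 1)] + [-5*s/(s^2 + 16)] + [20/(s^2 + 16)].
Invert each term: -2/(s - 1) ↔ -2e^(t); -5·s/(s^2 + 16) ↔ -5cos(4t); 5·4/(s^2 + 16) ↔ 5sin(4t).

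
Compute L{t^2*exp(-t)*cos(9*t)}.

L{cos(9t)} = s/(s^2 + 81).
Multiplying by e^(-t) shifts s → s + 1, so L{exp(-t)*cos(9*t)} = (s + 1)/((s + 1)^2 + 81).
Then apply L{t^2·g(t)} = (-1)^2 d^2/ds^2[G(s)] with G(s) = (s + 1)/((s + 1)^2 + 81):
differentiating 2 times and applying the sign gives 2*(s + 1)*(s^2 + 2*s - 242)/(s^2 + 2*s + 82)^3.

2*(s + 1)*(s^2 + 2*s - 242)/(s^2 + 2*s + 82)^3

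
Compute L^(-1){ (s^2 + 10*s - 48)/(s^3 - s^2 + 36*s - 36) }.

-exp(t) + 2*sin(6*t) + 2*cos(6*t)

Factor the denominator: s^3 - s^2 + 36*s - 36 = (s - 1)*(s^2 + 36).
Partial fraction decomposition gives [-1/(s - 1)] + [2*s/(s^2 + 36)] + [12/(s^2 + 36)].
Invert each term: -1/(s - 1) ↔ -e^(t); 2·s/(s^2 + 36) ↔ 2cos(6t); 2·6/(s^2 + 36) ↔ 2sin(6t).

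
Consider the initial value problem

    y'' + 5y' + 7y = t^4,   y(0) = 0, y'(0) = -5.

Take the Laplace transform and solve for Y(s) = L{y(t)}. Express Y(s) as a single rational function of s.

Y(s) = (-5*s^5 + 24)/(s^7 + 5*s^6 + 7*s^5)

Transform both sides with L{·}.
The derivative rules (L{y''} = s^2 Y - s·y(0) - y'(0) and L{y'} = sY - y(0), with y(0) = 0, y'(0) = -5) turn the left side into (s^2 + 5*s + 7)Y - (-5).
The right side is L{t^4} = 24/s^5.
So (s^2 + 5*s + 7)Y = 24/s^5 + (-5).
Solve for Y(s) and write it as one ratio of polynomials.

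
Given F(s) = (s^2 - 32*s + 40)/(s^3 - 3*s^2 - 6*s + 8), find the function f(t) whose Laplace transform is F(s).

f(t) = -4*exp(4*t) - exp(t) + 6*exp(-2*t)

Factor the denominator: s^3 - 3*s^2 - 6*s + 8 = (s - 4)*(s - 1)*(s + 2).
Partial fraction decomposition gives [-4/(s - 4)] + [-1/(s - 1)] + [6/(s + 2)].
Invert each term: -4/(s - 4) ↔ -4e^(4t); -1/(s - 1) ↔ -e^(t); 6/(s + 2) ↔ 6e^(-2t).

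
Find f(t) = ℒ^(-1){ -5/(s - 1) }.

Since L{e^(t)} = 1/(s - 1), the inverse is e^(t), scaled by -5.

f(t) = -5*exp(t)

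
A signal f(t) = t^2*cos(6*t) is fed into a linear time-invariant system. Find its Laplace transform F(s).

L{cos(6t)} = s/(s^2 + 36).
Then apply L{t^2·g(t)} = (-1)^2 d^2/ds^2[G(s)] with G(s) = s/(s^2 + 36):
differentiating 2 times and applying the sign gives 2*s*(s^2 - 108)/(s^2 + 36)^3.

F(s) = 2*s*(s^2 - 108)/(s^2 + 36)^3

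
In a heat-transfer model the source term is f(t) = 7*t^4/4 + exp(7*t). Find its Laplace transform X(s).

The transform is linear, so treat each term independently.
L{e^(7t)} = 1/(s - 7); (7/4)·[L{t^4} = 4!/s^5 = 24/s^5].

X(s) = 1/(s - 7) + 42/s^5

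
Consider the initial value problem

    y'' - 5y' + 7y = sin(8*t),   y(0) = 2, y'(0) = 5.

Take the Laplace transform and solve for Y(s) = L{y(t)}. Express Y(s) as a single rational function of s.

Y(s) = (2*s^3 - 5*s^2 + 128*s - 312)/(s^4 - 5*s^3 + 71*s^2 - 320*s + 448)

Take the Laplace transform of both sides.
The derivative rules (L{y''} = s^2 Y - s·y(0) - y'(0) and L{y'} = sY - y(0), with y(0) = 2, y'(0) = 5) turn the left side into (s^2 - 5*s + 7)Y - (2*s - 5).
The right side is L{sin(8*t)} = 8/(s^2 + 64).
So (s^2 - 5*s + 7)Y = 8/(s^2 + 64) + (2*s - 5).
Solve for Y(s) and write it as one ratio of polynomials.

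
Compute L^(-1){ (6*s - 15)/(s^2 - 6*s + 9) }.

Factor the denominator: s^2 - 6*s + 9 = (s - 3)^2.
Partial fraction decomposition gives [6/(s - 3)] + [3/(s - 3)^2].
Invert each term: 6/(s - 3) ↔ 6e^(3t); 3/(s - 3)^2 ↔ 3t·e^(3t).

3*t*exp(3*t) + 6*exp(3*t)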